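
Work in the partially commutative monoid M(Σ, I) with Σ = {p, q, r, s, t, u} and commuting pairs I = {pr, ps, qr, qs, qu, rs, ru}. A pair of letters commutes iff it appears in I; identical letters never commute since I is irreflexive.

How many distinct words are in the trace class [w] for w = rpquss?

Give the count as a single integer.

24

0(r) covers ∅
1(p) covers ∅
2(q) covers 1:p
3(u) covers 1:p
4(s) covers 3:u
5(s) covers 4:s
floor of heap: 0:r, 1:p
completions by unplaced set U, small U first (add the entries for U minus each lowest piece of U):
  |U|=1: {0}:1  {2}:1  {5}:1
  |U|=2: {0,2}:2  {0,5}:2  {2,5}:2  {4,5}:1
  |U|=3: {0,2,5}:6  {0,4,5}:3  {2,4,5}:3  {3,4,5}:1
  |U|=4: {0,2,4,5}:12  {0,3,4,5}:4  {2,3,4,5}:4
  start at 0(r): 4
  start at 1(p): 20
sum over floor = 24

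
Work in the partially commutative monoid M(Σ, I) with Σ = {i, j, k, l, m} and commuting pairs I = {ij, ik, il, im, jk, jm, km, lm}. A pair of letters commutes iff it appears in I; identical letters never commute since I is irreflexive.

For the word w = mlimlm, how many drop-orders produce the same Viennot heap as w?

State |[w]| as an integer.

piece 0:m — minimal
piece 1:l — minimal
piece 2:i — minimal
piece 3:m rests on {0:m}
piece 4:l rests on {1:l}
piece 5:m rests on {3:m}
minimal pieces: {0:m, 1:l, 2:i}
ways to finish when only these pieces remain (= sum over removing one remaining piece with nothing left below it):
  1 left: {2}→1  {4}→1  {5}→1
  2 left: {1,4}→1  {2,4}→2  {2,5}→2  {3,5}→1  {4,5}→2
  3 left: {0,3,5}→1  {1,2,4}→3  {1,4,5}→3  {2,3,5}→3  {2,4,5}→6  {3,4,5}→3
  4 left: {0,2,3,5}→4  {0,3,4,5}→4  {1,2,4,5}→12  {1,3,4,5}→6  {2,3,4,5}→12
  placing 0:m first → 30 extensions
  placing 1:l first → 20 extensions
  placing 2:i first → 10 extensions
total linear extensions = 60

60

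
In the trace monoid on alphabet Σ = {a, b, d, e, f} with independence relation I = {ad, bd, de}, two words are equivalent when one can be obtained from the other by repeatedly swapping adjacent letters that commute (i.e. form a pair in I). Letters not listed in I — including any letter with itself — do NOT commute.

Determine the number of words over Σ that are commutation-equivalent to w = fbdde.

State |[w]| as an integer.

piece 0:f — minimal
piece 1:b rests on {0:f}
piece 2:d rests on {0:f}
piece 3:d rests on {2:d}
piece 4:e rests on {1:b}
minimal pieces: {0:f}
ways to finish when only these pieces remain (= sum over removing one remaining piece with nothing left below it):
  1 left: {3}→1  {4}→1
  2 left: {1,4}→1  {2,3}→1  {3,4}→2
  3 left: {1,3,4}→3  {2,3,4}→3
  placing 0:f first → 6 extensions

6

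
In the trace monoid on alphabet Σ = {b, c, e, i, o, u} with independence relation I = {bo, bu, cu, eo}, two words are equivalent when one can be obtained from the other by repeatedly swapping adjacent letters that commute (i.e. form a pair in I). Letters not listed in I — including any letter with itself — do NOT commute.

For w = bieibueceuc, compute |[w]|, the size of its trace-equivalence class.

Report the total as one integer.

4

0(b) covers ∅
1(i) covers 0:b
2(e) covers 1:i
3(i) covers 2:e
4(b) covers 3:i
5(u) covers 3:i
6(e) covers 4:b, 5:u
7(c) covers 6:e
8(e) covers 7:c
9(u) covers 8:e
10(c) covers 8:e
floor of heap: 0:b
completions by unplaced set U, small U first (add the entries for U minus each lowest piece of U):
  |U|=1: {9}:1  {10}:1
  |U|=2: {9,10}:2
  |U|=3: {8,9,10}:2
  |U|=4: {7,8,9,10}:2
  |U|=5: {6,7,8,9,10}:2
  |U|=6: {4,6,7,8,9,10}:2  {5,6,7,8,9,10}:2
  |U|=7: {4,5,6,7,8,9,10}:4
  |U|=8: {3,4,5,6,7,8,9,10}:4
  |U|=9: {2,3,4,5,6,7,8,9,10}:4
  start at 0(b): 4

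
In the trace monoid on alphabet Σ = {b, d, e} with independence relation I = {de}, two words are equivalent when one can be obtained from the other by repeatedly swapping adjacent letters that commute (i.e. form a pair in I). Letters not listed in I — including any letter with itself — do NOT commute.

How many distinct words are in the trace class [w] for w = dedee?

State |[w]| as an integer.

10

#0=d has no predecessor
#1=e has no predecessor
#2=d depends on [0:d]
#3=e depends on [1:e]
#4=e depends on [3:e]
sources: [0:d, 1:e]
N(rest) = Σ N(rest − s) over sources s of rest; N(one piece) = 1:
  size 1 → [2]=1  [4]=1
  size 2 → [0,2]=1  [2,4]=2  [3,4]=1
  size 3 → [0,2,4]=3  [1,3,4]=1  [2,3,4]=3
  first=0(d) contributes 4
  first=1(e) contributes 6
|[w]| = 10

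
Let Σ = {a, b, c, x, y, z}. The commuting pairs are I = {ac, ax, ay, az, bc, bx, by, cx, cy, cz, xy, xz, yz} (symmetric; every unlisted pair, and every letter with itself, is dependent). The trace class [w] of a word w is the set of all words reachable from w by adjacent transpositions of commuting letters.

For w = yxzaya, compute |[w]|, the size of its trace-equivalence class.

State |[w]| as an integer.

180

piece 0:y — minimal
piece 1:x — minimal
piece 2:z — minimal
piece 3:a — minimal
piece 4:y rests on {0:y}
piece 5:a rests on {3:a}
minimal pieces: {0:y, 1:x, 2:z, 3:a}
ways to finish when only these pieces remain (= sum over removing one remaining piece with nothing left below it):
  1 left: {1}→1  {2}→1  {4}→1  {5}→1
  2 left: {0,4}→1  {1,2}→2  {1,4}→2  {1,5}→2  {2,4}→2  {2,5}→2  {3,5}→1  {4,5}→2
  3 left: {0,1,4}→3  {0,2,4}→3  {0,4,5}→3  {1,2,4}→6  {1,2,5}→6  {1,3,5}→3  {1,4,5}→6  {2,3,5}→3  {2,4,5}→6  {3,4,5}→3
  4 left: {0,1,2,4}→12  {0,1,4,5}→12  {0,2,4,5}→12  {0,3,4,5}→6  {1,2,3,5}→12  {1,2,4,5}→24  {1,3,4,5}→12  {2,3,4,5}→12
  placing 0:y first → 60 extensions
  placing 1:x first → 30 extensions
  placing 2:z first → 30 extensions
  placing 3:a first → 60 extensions
total linear extensions = 180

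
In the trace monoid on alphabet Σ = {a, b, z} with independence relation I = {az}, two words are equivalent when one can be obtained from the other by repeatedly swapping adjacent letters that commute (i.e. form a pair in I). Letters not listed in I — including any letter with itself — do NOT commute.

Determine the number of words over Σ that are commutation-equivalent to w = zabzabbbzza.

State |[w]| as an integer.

12

0(z) covers ∅
1(a) covers ∅
2(b) covers 0:z, 1:a
3(z) covers 2:b
4(a) covers 2:b
5(b) covers 3:z, 4:a
6(b) covers 5:b
7(b) covers 6:b
8(z) covers 7:b
9(z) covers 8:z
10(a) covers 7:b
floor of heap: 0:z, 1:a
completions by unplaced set U, small U first (add the entries for U minus each lowest piece of U):
  |U|=1: {9}:1  {10}:1
  |U|=2: {8,9}:1  {9,10}:2
  |U|=3: {8,9,10}:3
  |U|=4: {7,8,9,10}:3
  |U|=5: {6,7,8,9,10}:3
  |U|=6: {5,6,7,8,9,10}:3
  |U|=7: {3,5,6,7,8,9,10}:3  {4,5,6,7,8,9,10}:3
  |U|=8: {3,4,5,6,7,8,9,10}:6
  |U|=9: {2,3,4,5,6,7,8,9,10}:6
  start at 0(z): 6
  start at 1(a): 6
sum over floor = 12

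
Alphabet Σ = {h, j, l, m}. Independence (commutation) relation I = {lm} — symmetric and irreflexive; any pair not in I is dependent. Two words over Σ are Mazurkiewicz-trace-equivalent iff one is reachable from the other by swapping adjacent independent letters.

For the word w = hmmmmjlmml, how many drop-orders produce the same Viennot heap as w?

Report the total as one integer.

drop 0:h onto floor
drop 1:m onto {0:h}
drop 2:m onto {1:m}
drop 3:m onto {2:m}
drop 4:m onto {3:m}
drop 5:j onto {4:m}
drop 6:l onto {5:j}
drop 7:m onto {5:j}
drop 8:m onto {7:m}
drop 9:l onto {6:l}
ground layer = {0:h}
drop-orders for the pieces not yet dropped (sum over which currently-grounded one goes next):
  1 to go: {8} 1  {9} 1
  2 to go: {6,9} 1  {7,8} 1  {8,9} 2
  3 to go: {6,8,9} 3  {7,8,9} 3
  4 to go: {6,7,8,9} 6
  5 to go: {5,6,7,8,9} 6
  6 to go: {4,5,6,7,8,9} 6
  7 to go: {3,4,5,6,7,8,9} 6
  8 to go: {2,3,4,5,6,7,8,9} 6
  if 0:h drops first: 6 orders

6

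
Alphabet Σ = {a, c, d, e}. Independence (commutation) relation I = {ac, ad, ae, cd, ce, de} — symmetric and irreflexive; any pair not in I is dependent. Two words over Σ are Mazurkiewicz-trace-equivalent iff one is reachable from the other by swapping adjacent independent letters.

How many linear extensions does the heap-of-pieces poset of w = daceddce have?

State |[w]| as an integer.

1680

piece 0:d — minimal
piece 1:a — minimal
piece 2:c — minimal
piece 3:e — minimal
piece 4:d rests on {0:d}
piece 5:d rests on {4:d}
piece 6:c rests on {2:c}
piece 7:e rests on {3:e}
minimal pieces: {0:d, 1:a, 2:c, 3:e}
ways to finish when only these pieces remain (= sum over removing one remaining piece with nothing left below it):
  1 left: {1}→1  {5}→1  {6}→1  {7}→1
  2 left: {1,5}→2  {1,6}→2  {1,7}→2  {2,6}→1  {3,7}→1  {4,5}→1  {5,6}→2  {5,7}→2  {6,7}→2
  3 left: {0,4,5}→1  {1,2,6}→3  {1,3,7}→3  {1,4,5}→3  {1,5,6}→6  {1,5,7}→6  {1,6,7}→6  {2,5,6}→3  {2,6,7}→3  {3,5,7}→3  {3,6,7}→3  {4,5,6}→3  {4,5,7}→3  {5,6,7}→6
  4 left: {0,1,4,5}→4  {0,4,5,6}→4  {0,4,5,7}→4  {1,2,5,6}→12  {1,2,6,7}→12  {1,3,5,7}→12  {1,3,6,7}→12  {1,4,5,6}→12  {1,4,5,7}→12  {1,5,6,7}→24  {2,3,6,7}→6  {2,4,5,6}→6  {2,5,6,7}→12  {3,4,5,7}→6  {3,5,6,7}→12  {4,5,6,7}→12
  5 left: {0,1,4,5,6}→20  {0,1,4,5,7}→20  {0,2,4,5,6}→10  {0,3,4,5,7}→10  {0,4,5,6,7}→20  {1,2,3,6,7}→30  {1,2,4,5,6}→30  {1,2,5,6,7}→60  {1,3,4,5,7}→30  {1,3,5,6,7}→60  {1,4,5,6,7}→60  {2,3,5,6,7}→30  {2,4,5,6,7}→30  {3,4,5,6,7}→30
  6 left: {0,1,2,4,5,6}→60  {0,1,3,4,5,7}→60  {0,1,4,5,6,7}→120  {0,2,4,5,6,7}→60  {0,3,4,5,6,7}→60  {1,2,3,5,6,7}→180  {1,2,4,5,6,7}→180  {1,3,4,5,6,7}→180  {2,3,4,5,6,7}→90
  placing 0:d first → 630 extensions
  placing 1:a first → 210 extensions
  placing 2:c first → 420 extensions
  placing 3:e first → 420 extensions
total linear extensions = 1680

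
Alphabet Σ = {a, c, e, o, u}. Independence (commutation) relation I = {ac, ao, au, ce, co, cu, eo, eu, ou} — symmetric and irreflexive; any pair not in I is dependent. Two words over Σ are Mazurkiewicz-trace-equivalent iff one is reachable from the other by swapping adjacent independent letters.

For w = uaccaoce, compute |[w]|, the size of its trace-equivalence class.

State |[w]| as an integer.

#0=u has no predecessor
#1=a has no predecessor
#2=c has no predecessor
#3=c depends on [2:c]
#4=a depends on [1:a]
#5=o has no predecessor
#6=c depends on [3:c]
#7=e depends on [4:a]
sources: [0:u, 1:a, 2:c, 5:o]
N(rest) = Σ N(rest − s) over sources s of rest; N(one piece) = 1:
  size 1 → [0]=1  [5]=1  [6]=1  [7]=1
  size 2 → [0,5]=2  [0,6]=2  [0,7]=2  [3,6]=1  [4,7]=1  [5,6]=2  [5,7]=2  [6,7]=2
  size 3 → [0,3,6]=3  [0,4,7]=3  [0,5,6]=6  [0,5,7]=6  [0,6,7]=6  [1,4,7]=1  [2,3,6]=1  [3,5,6]=3  [3,6,7]=3  [4,5,7]=3  [4,6,7]=3  [5,6,7]=6
  size 4 → [0,1,4,7]=4  [0,2,3,6]=4  [0,3,5,6]=12  [0,3,6,7]=12  [0,4,5,7]=12  [0,4,6,7]=12  [0,5,6,7]=24  [1,4,5,7]=4  [1,4,6,7]=4  [2,3,5,6]=4  [2,3,6,7]=4  [3,4,6,7]=6  [3,5,6,7]=12  [4,5,6,7]=12
  size 5 → [0,1,4,5,7]=20  [0,1,4,6,7]=20  [0,2,3,5,6]=20  [0,2,3,6,7]=20  [0,3,4,6,7]=30  [0,3,5,6,7]=60  [0,4,5,6,7]=60  [1,3,4,6,7]=10  [1,4,5,6,7]=20  [2,3,4,6,7]=10  [2,3,5,6,7]=20  [3,4,5,6,7]=30
  size 6 → [0,1,3,4,6,7]=60  [0,1,4,5,6,7]=120  [0,2,3,4,6,7]=60  [0,2,3,5,6,7]=120  [0,3,4,5,6,7]=180  [1,2,3,4,6,7]=20  [1,3,4,5,6,7]=60  [2,3,4,5,6,7]=60
  first=0(u) contributes 140
  first=1(a) contributes 420
  first=2(c) contributes 420
  first=5(o) contributes 140
|[w]| = 1120

1120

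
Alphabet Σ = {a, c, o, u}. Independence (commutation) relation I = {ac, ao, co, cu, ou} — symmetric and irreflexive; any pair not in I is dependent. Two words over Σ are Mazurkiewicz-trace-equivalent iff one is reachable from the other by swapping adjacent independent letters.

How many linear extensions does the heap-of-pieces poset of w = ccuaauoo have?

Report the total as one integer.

420

0(c) covers ∅
1(c) covers 0:c
2(u) covers ∅
3(a) covers 2:u
4(a) covers 3:a
5(u) covers 4:a
6(o) covers ∅
7(o) covers 6:o
floor of heap: 0:c, 2:u, 6:o
completions by unplaced set U, small U first (add the entries for U minus each lowest piece of U):
  |U|=1: {1}:1  {5}:1  {7}:1
  |U|=2: {0,1}:1  {1,5}:2  {1,7}:2  {4,5}:1  {5,7}:2  {6,7}:1
  |U|=3: {0,1,5}:3  {0,1,7}:3  {1,4,5}:3  {1,5,7}:6  {1,6,7}:3  {3,4,5}:1  {4,5,7}:3  {5,6,7}:3
  |U|=4: {0,1,4,5}:6  {0,1,5,7}:12  {0,1,6,7}:6  {1,3,4,5}:4  {1,4,5,7}:12  {1,5,6,7}:12  {2,3,4,5}:1  {3,4,5,7}:4  {4,5,6,7}:6
  |U|=5: {0,1,3,4,5}:10  {0,1,4,5,7}:30  {0,1,5,6,7}:30  {1,2,3,4,5}:5  {1,3,4,5,7}:20  {1,4,5,6,7}:30  {2,3,4,5,7}:5  {3,4,5,6,7}:10
  |U|=6: {0,1,2,3,4,5}:15  {0,1,3,4,5,7}:60  {0,1,4,5,6,7}:90  {1,2,3,4,5,7}:30  {1,3,4,5,6,7}:60  {2,3,4,5,6,7}:15
  start at 0(c): 105
  start at 2(u): 210
  start at 6(o): 105
sum over floor = 420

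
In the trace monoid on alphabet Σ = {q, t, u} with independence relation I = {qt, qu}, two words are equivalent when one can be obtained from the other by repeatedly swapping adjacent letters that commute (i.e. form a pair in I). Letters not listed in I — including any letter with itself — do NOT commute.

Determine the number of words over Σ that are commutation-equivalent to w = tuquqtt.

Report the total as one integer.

0(t) covers ∅
1(u) covers 0:t
2(q) covers ∅
3(u) covers 1:u
4(q) covers 2:q
5(t) covers 3:u
6(t) covers 5:t
floor of heap: 0:t, 2:q
completions by unplaced set U, small U first (add the entries for U minus each lowest piece of U):
  |U|=1: {4}:1  {6}:1
  |U|=2: {2,4}:1  {4,6}:2  {5,6}:1
  |U|=3: {2,4,6}:3  {3,5,6}:1  {4,5,6}:3
  |U|=4: {1,3,5,6}:1  {2,4,5,6}:6  {3,4,5,6}:4
  |U|=5: {0,1,3,5,6}:1  {1,3,4,5,6}:5  {2,3,4,5,6}:10
  start at 0(t): 15
  start at 2(q): 6
sum over floor = 21

21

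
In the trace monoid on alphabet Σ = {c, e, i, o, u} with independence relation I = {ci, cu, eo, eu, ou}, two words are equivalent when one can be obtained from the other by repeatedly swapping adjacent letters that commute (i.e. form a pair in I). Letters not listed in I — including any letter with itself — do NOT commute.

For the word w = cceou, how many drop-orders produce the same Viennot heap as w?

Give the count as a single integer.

10

#0=c has no predecessor
#1=c depends on [0:c]
#2=e depends on [1:c]
#3=o depends on [1:c]
#4=u has no predecessor
sources: [0:c, 4:u]
N(rest) = Σ N(rest − s) over sources s of rest; N(one piece) = 1:
  size 1 → [2]=1  [3]=1  [4]=1
  size 2 → [2,3]=2  [2,4]=2  [3,4]=2
  size 3 → [1,2,3]=2  [2,3,4]=6
  first=0(c) contributes 8
  first=4(u) contributes 2
|[w]| = 10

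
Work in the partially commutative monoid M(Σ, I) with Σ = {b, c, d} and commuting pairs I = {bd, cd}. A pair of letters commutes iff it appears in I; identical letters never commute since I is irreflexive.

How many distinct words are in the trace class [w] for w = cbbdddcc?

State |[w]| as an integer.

56

drop 0:c onto floor
drop 1:b onto {0:c}
drop 2:b onto {1:b}
drop 3:d onto floor
drop 4:d onto {3:d}
drop 5:d onto {4:d}
drop 6:c onto {2:b}
drop 7:c onto {6:c}
ground layer = {0:c, 3:d}
drop-orders for the pieces not yet dropped (sum over which currently-grounded one goes next):
  1 to go: {5} 1  {7} 1
  2 to go: {4,5} 1  {5,7} 2  {6,7} 1
  3 to go: {2,6,7} 1  {3,4,5} 1  {4,5,7} 3  {5,6,7} 3
  4 to go: {1,2,6,7} 1  {2,5,6,7} 4  {3,4,5,7} 4  {4,5,6,7} 6
  5 to go: {0,1,2,6,7} 1  {1,2,5,6,7} 5  {2,4,5,6,7} 10  {3,4,5,6,7} 10
  6 to go: {0,1,2,5,6,7} 6  {1,2,4,5,6,7} 15  {2,3,4,5,6,7} 20
  if 0:c drops first: 35 orders
  if 3:d drops first: 21 orders
heap linearizations: 56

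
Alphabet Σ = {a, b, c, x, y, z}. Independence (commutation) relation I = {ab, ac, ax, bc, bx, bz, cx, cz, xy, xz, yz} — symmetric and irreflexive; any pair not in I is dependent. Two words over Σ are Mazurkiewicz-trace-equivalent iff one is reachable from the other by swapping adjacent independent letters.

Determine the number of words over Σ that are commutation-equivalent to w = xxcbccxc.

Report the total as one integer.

0(x) covers ∅
1(x) covers 0:x
2(c) covers ∅
3(b) covers ∅
4(c) covers 2:c
5(c) covers 4:c
6(x) covers 1:x
7(c) covers 5:c
floor of heap: 0:x, 2:c, 3:b
completions by unplaced set U, small U first (add the entries for U minus each lowest piece of U):
  |U|=1: {3}:1  {6}:1  {7}:1
  |U|=2: {1,6}:1  {3,6}:2  {3,7}:2  {5,7}:1  {6,7}:2
  |U|=3: {0,1,6}:1  {1,3,6}:3  {1,6,7}:3  {3,5,7}:3  {3,6,7}:6  {4,5,7}:1  {5,6,7}:3
  |U|=4: {0,1,3,6}:4  {0,1,6,7}:4  {1,3,6,7}:12  {1,5,6,7}:6  {2,4,5,7}:1  {3,4,5,7}:4  {3,5,6,7}:12  {4,5,6,7}:4
  |U|=5: {0,1,3,6,7}:20  {0,1,5,6,7}:10  {1,3,5,6,7}:30  {1,4,5,6,7}:10  {2,3,4,5,7}:5  {2,4,5,6,7}:5  {3,4,5,6,7}:20
  |U|=6: {0,1,3,5,6,7}:60  {0,1,4,5,6,7}:20  {1,2,4,5,6,7}:15  {1,3,4,5,6,7}:60  {2,3,4,5,6,7}:30
  start at 0(x): 105
  start at 2(c): 140
  start at 3(b): 35
sum over floor = 280

280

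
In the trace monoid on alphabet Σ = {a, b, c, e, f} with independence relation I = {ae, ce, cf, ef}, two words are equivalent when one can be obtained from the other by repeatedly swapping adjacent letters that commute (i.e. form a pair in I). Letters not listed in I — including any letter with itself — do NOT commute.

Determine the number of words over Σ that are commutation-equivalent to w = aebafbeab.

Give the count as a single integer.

0(a) covers ∅
1(e) covers ∅
2(b) covers 0:a, 1:e
3(a) covers 2:b
4(f) covers 3:a
5(b) covers 4:f
6(e) covers 5:b
7(a) covers 5:b
8(b) covers 6:e, 7:a
floor of heap: 0:a, 1:e
completions by unplaced set U, small U first (add the entries for U minus each lowest piece of U):
  |U|=1: {8}:1
  |U|=2: {6,8}:1  {7,8}:1
  |U|=3: {6,7,8}:2
  |U|=4: {5,6,7,8}:2
  |U|=5: {4,5,6,7,8}:2
  |U|=6: {3,4,5,6,7,8}:2
  |U|=7: {2,3,4,5,6,7,8}:2
  start at 0(a): 2
  start at 1(e): 2
sum over floor = 4

4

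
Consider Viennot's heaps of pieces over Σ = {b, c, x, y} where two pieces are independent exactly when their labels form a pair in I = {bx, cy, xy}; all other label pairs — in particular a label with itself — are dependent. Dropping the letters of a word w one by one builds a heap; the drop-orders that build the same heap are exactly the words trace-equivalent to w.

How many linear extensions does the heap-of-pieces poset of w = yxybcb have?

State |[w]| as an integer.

drop 0:y onto floor
drop 1:x onto floor
drop 2:y onto {0:y}
drop 3:b onto {2:y}
drop 4:c onto {1:x, 3:b}
drop 5:b onto {4:c}
ground layer = {0:y, 1:x}
drop-orders for the pieces not yet dropped (sum over which currently-grounded one goes next):
  1 to go: {5} 1
  2 to go: {4,5} 1
  3 to go: {1,4,5} 1  {3,4,5} 1
  4 to go: {1,3,4,5} 2  {2,3,4,5} 1
  if 0:y drops first: 3 orders
  if 1:x drops first: 1 orders
heap linearizations: 4

4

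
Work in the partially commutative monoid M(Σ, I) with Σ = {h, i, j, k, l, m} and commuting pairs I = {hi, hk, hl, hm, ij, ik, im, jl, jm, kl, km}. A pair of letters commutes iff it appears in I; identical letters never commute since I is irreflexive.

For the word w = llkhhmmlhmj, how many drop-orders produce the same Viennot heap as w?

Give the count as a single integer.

drop 0:l onto floor
drop 1:l onto {0:l}
drop 2:k onto floor
drop 3:h onto floor
drop 4:h onto {3:h}
drop 5:m onto {1:l}
drop 6:m onto {5:m}
drop 7:l onto {6:m}
drop 8:h onto {4:h}
drop 9:m onto {7:l}
drop 10:j onto {2:k, 8:h}
ground layer = {0:l, 2:k, 3:h}
drop-orders for the pieces not yet dropped (sum over which currently-grounded one goes next):
  1 to go: {9} 1  {10} 1
  2 to go: {2,10} 1  {7,9} 1  {8,10} 1  {9,10} 2
  3 to go: {2,8,10} 2  {2,9,10} 3  {4,8,10} 1  {6,7,9} 1  {7,9,10} 3  {8,9,10} 3
  4 to go: {2,4,8,10} 3  {2,7,9,10} 6  {2,8,9,10} 8  {3,4,8,10} 1  {4,8,9,10} 4  {5,6,7,9} 1  {6,7,9,10} 4  {7,8,9,10} 6
  5 to go: {1,5,6,7,9} 1  {2,3,4,8,10} 4  {2,4,8,9,10} 15  {2,6,7,9,10} 10  {2,7,8,9,10} 20  {3,4,8,9,10} 5  {4,7,8,9,10} 10  {5,6,7,9,10} 5  {6,7,8,9,10} 10
  6 to go: {0,1,5,6,7,9} 1  {1,5,6,7,9,10} 6  {2,3,4,8,9,10} 24  {2,4,7,8,9,10} 45  {2,5,6,7,9,10} 15  {2,6,7,8,9,10} 40  {3,4,7,8,9,10} 15  {4,6,7,8,9,10} 20  {5,6,7,8,9,10} 15
  7 to go: {0,1,5,6,7,9,10} 7  {1,2,5,6,7,9,10} 21  {1,5,6,7,8,9,10} 21  {2,3,4,7,8,9,10} 84  {2,4,6,7,8,9,10} 105  {2,5,6,7,8,9,10} 70  {3,4,6,7,8,9,10} 35  {4,5,6,7,8,9,10} 35
  8 to go: {0,1,2,5,6,7,9,10} 28  {0,1,5,6,7,8,9,10} 28  {1,2,5,6,7,8,9,10} 112  {1,4,5,6,7,8,9,10} 56  {2,3,4,6,7,8,9,10} 224  {2,4,5,6,7,8,9,10} 210  {3,4,5,6,7,8,9,10} 70
  9 to go: {0,1,2,5,6,7,8,9,10} 168  {0,1,4,5,6,7,8,9,10} 84  {1,2,4,5,6,7,8,9,10} 378  {1,3,4,5,6,7,8,9,10} 126  {2,3,4,5,6,7,8,9,10} 504
  if 0:l drops first: 1008 orders
  if 2:k drops first: 210 orders
  if 3:h drops first: 630 orders
heap linearizations: 1848

1848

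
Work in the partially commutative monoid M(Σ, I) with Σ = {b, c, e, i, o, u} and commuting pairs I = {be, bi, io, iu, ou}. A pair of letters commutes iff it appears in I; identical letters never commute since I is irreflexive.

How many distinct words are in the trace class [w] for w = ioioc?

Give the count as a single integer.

piece 0:i — minimal
piece 1:o — minimal
piece 2:i rests on {0:i}
piece 3:o rests on {1:o}
piece 4:c rests on {2:i, 3:o}
minimal pieces: {0:i, 1:o}
ways to finish when only these pieces remain (= sum over removing one remaining piece with nothing left below it):
  1 left: {4}→1
  2 left: {2,4}→1  {3,4}→1
  3 left: {0,2,4}→1  {1,3,4}→1  {2,3,4}→2
  placing 0:i first → 3 extensions
  placing 1:o first → 3 extensions
total linear extensions = 6

6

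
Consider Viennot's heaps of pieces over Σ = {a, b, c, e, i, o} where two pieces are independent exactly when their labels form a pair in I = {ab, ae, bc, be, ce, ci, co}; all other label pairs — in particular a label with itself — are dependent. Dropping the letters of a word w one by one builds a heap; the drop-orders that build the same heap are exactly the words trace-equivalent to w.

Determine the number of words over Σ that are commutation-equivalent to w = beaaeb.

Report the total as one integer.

90

0(b) covers ∅
1(e) covers ∅
2(a) covers ∅
3(a) covers 2:a
4(e) covers 1:e
5(b) covers 0:b
floor of heap: 0:b, 1:e, 2:a
completions by unplaced set U, small U first (add the entries for U minus each lowest piece of U):
  |U|=1: {3}:1  {4}:1  {5}:1
  |U|=2: {0,5}:1  {1,4}:1  {2,3}:1  {3,4}:2  {3,5}:2  {4,5}:2
  |U|=3: {0,3,5}:3  {0,4,5}:3  {1,3,4}:3  {1,4,5}:3  {2,3,4}:3  {2,3,5}:3  {3,4,5}:6
  |U|=4: {0,1,4,5}:6  {0,2,3,5}:6  {0,3,4,5}:12  {1,2,3,4}:6  {1,3,4,5}:12  {2,3,4,5}:12
  start at 0(b): 30
  start at 1(e): 30
  start at 2(a): 30
sum over floor = 90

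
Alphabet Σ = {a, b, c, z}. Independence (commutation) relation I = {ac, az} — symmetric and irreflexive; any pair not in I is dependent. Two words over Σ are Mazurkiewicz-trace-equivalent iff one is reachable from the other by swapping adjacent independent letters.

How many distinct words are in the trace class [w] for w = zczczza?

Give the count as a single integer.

7

0(z) covers ∅
1(c) covers 0:z
2(z) covers 1:c
3(c) covers 2:z
4(z) covers 3:c
5(z) covers 4:z
6(a) covers ∅
floor of heap: 0:z, 6:a
completions by unplaced set U, small U first (add the entries for U minus each lowest piece of U):
  |U|=1: {5}:1  {6}:1
  |U|=2: {4,5}:1  {5,6}:2
  |U|=3: {3,4,5}:1  {4,5,6}:3
  |U|=4: {2,3,4,5}:1  {3,4,5,6}:4
  |U|=5: {1,2,3,4,5}:1  {2,3,4,5,6}:5
  start at 0(z): 6
  start at 6(a): 1
sum over floor = 7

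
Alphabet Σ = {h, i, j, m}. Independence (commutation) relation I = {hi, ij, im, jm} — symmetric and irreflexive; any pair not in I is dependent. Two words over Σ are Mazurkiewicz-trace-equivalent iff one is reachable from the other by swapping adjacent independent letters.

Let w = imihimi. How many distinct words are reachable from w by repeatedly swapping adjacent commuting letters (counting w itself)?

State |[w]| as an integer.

piece 0:i — minimal
piece 1:m — minimal
piece 2:i rests on {0:i}
piece 3:h rests on {1:m}
piece 4:i rests on {2:i}
piece 5:m rests on {3:h}
piece 6:i rests on {4:i}
minimal pieces: {0:i, 1:m}
ways to finish when only these pieces remain (= sum over removing one remaining piece with nothing left below it):
  1 left: {5}→1  {6}→1
  2 left: {3,5}→1  {4,6}→1  {5,6}→2
  3 left: {1,3,5}→1  {2,4,6}→1  {3,5,6}→3  {4,5,6}→3
  4 left: {0,2,4,6}→1  {1,3,5,6}→4  {2,4,5,6}→4  {3,4,5,6}→6
  5 left: {0,2,4,5,6}→5  {1,3,4,5,6}→10  {2,3,4,5,6}→10
  placing 0:i first → 20 extensions
  placing 1:m first → 15 extensions
total linear extensions = 35

35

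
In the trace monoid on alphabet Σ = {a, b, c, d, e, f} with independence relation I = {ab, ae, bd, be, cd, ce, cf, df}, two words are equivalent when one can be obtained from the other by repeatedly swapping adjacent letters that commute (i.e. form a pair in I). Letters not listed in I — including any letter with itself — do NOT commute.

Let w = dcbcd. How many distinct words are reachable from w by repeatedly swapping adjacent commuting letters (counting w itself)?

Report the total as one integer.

10

#0=d has no predecessor
#1=c has no predecessor
#2=b depends on [1:c]
#3=c depends on [2:b]
#4=d depends on [0:d]
sources: [0:d, 1:c]
N(rest) = Σ N(rest − s) over sources s of rest; N(one piece) = 1:
  size 1 → [3]=1  [4]=1
  size 2 → [0,4]=1  [2,3]=1  [3,4]=2
  size 3 → [0,3,4]=3  [1,2,3]=1  [2,3,4]=3
  first=0(d) contributes 4
  first=1(c) contributes 6
|[w]| = 10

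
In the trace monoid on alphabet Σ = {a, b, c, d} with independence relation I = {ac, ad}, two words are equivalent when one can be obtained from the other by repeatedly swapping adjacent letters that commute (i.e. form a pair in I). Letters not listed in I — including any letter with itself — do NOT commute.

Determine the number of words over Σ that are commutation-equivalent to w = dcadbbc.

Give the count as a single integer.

4

piece 0:d — minimal
piece 1:c rests on {0:d}
piece 2:a — minimal
piece 3:d rests on {1:c}
piece 4:b rests on {2:a, 3:d}
piece 5:b rests on {4:b}
piece 6:c rests on {5:b}
minimal pieces: {0:d, 2:a}
ways to finish when only these pieces remain (= sum over removing one remaining piece with nothing left below it):
  1 left: {6}→1
  2 left: {5,6}→1
  3 left: {4,5,6}→1
  4 left: {2,4,5,6}→1  {3,4,5,6}→1
  5 left: {1,3,4,5,6}→1  {2,3,4,5,6}→2
  placing 0:d first → 3 extensions
  placing 2:a first → 1 extensions
total linear extensions = 4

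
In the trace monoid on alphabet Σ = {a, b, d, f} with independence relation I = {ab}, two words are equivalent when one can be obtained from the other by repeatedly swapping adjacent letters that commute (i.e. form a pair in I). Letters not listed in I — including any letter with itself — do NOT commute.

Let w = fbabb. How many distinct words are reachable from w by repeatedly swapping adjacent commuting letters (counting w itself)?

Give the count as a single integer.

4

piece 0:f — minimal
piece 1:b rests on {0:f}
piece 2:a rests on {0:f}
piece 3:b rests on {1:b}
piece 4:b rests on {3:b}
minimal pieces: {0:f}
ways to finish when only these pieces remain (= sum over removing one remaining piece with nothing left below it):
  1 left: {2}→1  {4}→1
  2 left: {2,4}→2  {3,4}→1
  3 left: {1,3,4}→1  {2,3,4}→3
  placing 0:f first → 4 extensions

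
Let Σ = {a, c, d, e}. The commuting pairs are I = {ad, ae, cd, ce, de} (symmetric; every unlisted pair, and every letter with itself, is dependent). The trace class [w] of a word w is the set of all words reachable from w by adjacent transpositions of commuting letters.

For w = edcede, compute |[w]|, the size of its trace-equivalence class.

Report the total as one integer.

drop 0:e onto floor
drop 1:d onto floor
drop 2:c onto floor
drop 3:e onto {0:e}
drop 4:d onto {1:d}
drop 5:e onto {3:e}
ground layer = {0:e, 1:d, 2:c}
drop-orders for the pieces not yet dropped (sum over which currently-grounded one goes next):
  1 to go: {2} 1  {4} 1  {5} 1
  2 to go: {1,4} 1  {2,4} 2  {2,5} 2  {3,5} 1  {4,5} 2
  3 to go: {0,3,5} 1  {1,2,4} 3  {1,4,5} 3  {2,3,5} 3  {2,4,5} 6  {3,4,5} 3
  4 to go: {0,2,3,5} 4  {0,3,4,5} 4  {1,2,4,5} 12  {1,3,4,5} 6  {2,3,4,5} 12
  if 0:e drops first: 30 orders
  if 1:d drops first: 20 orders
  if 2:c drops first: 10 orders
heap linearizations: 60

60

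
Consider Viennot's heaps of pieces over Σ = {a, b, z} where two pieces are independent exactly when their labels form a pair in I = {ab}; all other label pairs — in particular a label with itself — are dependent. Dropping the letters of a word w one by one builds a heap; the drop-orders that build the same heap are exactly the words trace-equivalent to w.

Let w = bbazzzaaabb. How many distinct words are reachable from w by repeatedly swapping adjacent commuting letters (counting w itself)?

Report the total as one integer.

30

drop 0:b onto floor
drop 1:b onto {0:b}
drop 2:a onto floor
drop 3:z onto {1:b, 2:a}
drop 4:z onto {3:z}
drop 5:z onto {4:z}
drop 6:a onto {5:z}
drop 7:a onto {6:a}
drop 8:a onto {7:a}
drop 9:b onto {5:z}
drop 10:b onto {9:b}
ground layer = {0:b, 2:a}
drop-orders for the pieces not yet dropped (sum over which currently-grounded one goes next):
  1 to go: {8} 1  {10} 1
  2 to go: {7,8} 1  {8,10} 2  {9,10} 1
  3 to go: {6,7,8} 1  {7,8,10} 3  {8,9,10} 3
  4 to go: {6,7,8,10} 4  {7,8,9,10} 6
  5 to go: {6,7,8,9,10} 10
  6 to go: {5,6,7,8,9,10} 10
  7 to go: {4,5,6,7,8,9,10} 10
  8 to go: {3,4,5,6,7,8,9,10} 10
  9 to go: {1,3,4,5,6,7,8,9,10} 10  {2,3,4,5,6,7,8,9,10} 10
  if 0:b drops first: 20 orders
  if 2:a drops first: 10 orders
heap linearizations: 30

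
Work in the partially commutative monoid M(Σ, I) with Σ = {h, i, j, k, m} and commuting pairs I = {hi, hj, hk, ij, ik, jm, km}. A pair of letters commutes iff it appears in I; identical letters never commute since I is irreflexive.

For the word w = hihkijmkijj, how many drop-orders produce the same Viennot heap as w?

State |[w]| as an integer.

piece 0:h — minimal
piece 1:i — minimal
piece 2:h rests on {0:h}
piece 3:k — minimal
piece 4:i rests on {1:i}
piece 5:j rests on {3:k}
piece 6:m rests on {2:h, 4:i}
piece 7:k rests on {5:j}
piece 8:i rests on {6:m}
piece 9:j rests on {7:k}
piece 10:j rests on {9:j}
minimal pieces: {0:h, 1:i, 3:k}
ways to finish when only these pieces remain (= sum over removing one remaining piece with nothing left below it):
  1 left: {8}→1  {10}→1
  2 left: {6,8}→1  {8,10}→2  {9,10}→1
  3 left: {2,6,8}→1  {4,6,8}→1  {6,8,10}→3  {7,9,10}→1  {8,9,10}→3
  4 left: {0,2,6,8}→1  {1,4,6,8}→1  {2,4,6,8}→2  {2,6,8,10}→4  {4,6,8,10}→4  {5,7,9,10}→1  {6,8,9,10}→6  {7,8,9,10}→4
  5 left: {0,2,4,6,8}→3  {0,2,6,8,10}→5  {1,2,4,6,8}→3  {1,4,6,8,10}→5  {2,4,6,8,10}→10  {2,6,8,9,10}→10  {3,5,7,9,10}→1  {4,6,8,9,10}→10  {5,7,8,9,10}→5  {6,7,8,9,10}→10
  6 left: {0,1,2,4,6,8}→6  {0,2,4,6,8,10}→18  {0,2,6,8,9,10}→15  {1,2,4,6,8,10}→18  {1,4,6,8,9,10}→15  {2,4,6,8,9,10}→30  {2,6,7,8,9,10}→20  {3,5,7,8,9,10}→6  {4,6,7,8,9,10}→20  {5,6,7,8,9,10}→15
  7 left: {0,1,2,4,6,8,10}→42  {0,2,4,6,8,9,10}→63  {0,2,6,7,8,9,10}→35  {1,2,4,6,8,9,10}→63  {1,4,6,7,8,9,10}→35  {2,4,6,7,8,9,10}→70  {2,5,6,7,8,9,10}→35  {3,5,6,7,8,9,10}→21  {4,5,6,7,8,9,10}→35
  8 left: {0,1,2,4,6,8,9,10}→168  {0,2,4,6,7,8,9,10}→168  {0,2,5,6,7,8,9,10}→70  {1,2,4,6,7,8,9,10}→168  {1,4,5,6,7,8,9,10}→70  {2,3,5,6,7,8,9,10}→56  {2,4,5,6,7,8,9,10}→140  {3,4,5,6,7,8,9,10}→56
  9 left: {0,1,2,4,6,7,8,9,10}→504  {0,2,3,5,6,7,8,9,10}→126  {0,2,4,5,6,7,8,9,10}→378  {1,2,4,5,6,7,8,9,10}→378  {1,3,4,5,6,7,8,9,10}→126  {2,3,4,5,6,7,8,9,10}→252
  placing 0:h first → 756 extensions
  placing 1:i first → 756 extensions
  placing 3:k first → 1260 extensions
total linear extensions = 2772

2772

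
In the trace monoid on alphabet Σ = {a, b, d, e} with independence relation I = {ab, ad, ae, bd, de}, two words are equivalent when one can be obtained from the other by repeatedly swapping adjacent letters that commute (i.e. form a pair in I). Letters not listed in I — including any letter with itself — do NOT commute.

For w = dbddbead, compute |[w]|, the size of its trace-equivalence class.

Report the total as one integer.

0(d) covers ∅
1(b) covers ∅
2(d) covers 0:d
3(d) covers 2:d
4(b) covers 1:b
5(e) covers 4:b
6(a) covers ∅
7(d) covers 3:d
floor of heap: 0:d, 1:b, 6:a
completions by unplaced set U, small U first (add the entries for U minus each lowest piece of U):
  |U|=1: {5}:1  {6}:1  {7}:1
  |U|=2: {3,7}:1  {4,5}:1  {5,6}:2  {5,7}:2  {6,7}:2
  |U|=3: {1,4,5}:1  {2,3,7}:1  {3,5,7}:3  {3,6,7}:3  {4,5,6}:3  {4,5,7}:3  {5,6,7}:6
  |U|=4: {0,2,3,7}:1  {1,4,5,6}:4  {1,4,5,7}:4  {2,3,5,7}:4  {2,3,6,7}:4  {3,4,5,7}:6  {3,5,6,7}:12  {4,5,6,7}:12
  |U|=5: {0,2,3,5,7}:5  {0,2,3,6,7}:5  {1,3,4,5,7}:10  {1,4,5,6,7}:20  {2,3,4,5,7}:10  {2,3,5,6,7}:20  {3,4,5,6,7}:30
  |U|=6: {0,2,3,4,5,7}:15  {0,2,3,5,6,7}:30  {1,2,3,4,5,7}:20  {1,3,4,5,6,7}:60  {2,3,4,5,6,7}:60
  start at 0(d): 140
  start at 1(b): 105
  start at 6(a): 35
sum over floor = 280

280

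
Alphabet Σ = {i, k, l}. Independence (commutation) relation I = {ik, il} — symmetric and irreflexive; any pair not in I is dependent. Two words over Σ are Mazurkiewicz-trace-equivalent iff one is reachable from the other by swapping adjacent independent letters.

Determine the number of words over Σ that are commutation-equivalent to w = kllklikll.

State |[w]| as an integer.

0(k) covers ∅
1(l) covers 0:k
2(l) covers 1:l
3(k) covers 2:l
4(l) covers 3:k
5(i) covers ∅
6(k) covers 4:l
7(l) covers 6:k
8(l) covers 7:l
floor of heap: 0:k, 5:i
completions by unplaced set U, small U first (add the entries for U minus each lowest piece of U):
  |U|=1: {5}:1  {8}:1
  |U|=2: {5,8}:2  {7,8}:1
  |U|=3: {5,7,8}:3  {6,7,8}:1
  |U|=4: {4,6,7,8}:1  {5,6,7,8}:4
  |U|=5: {3,4,6,7,8}:1  {4,5,6,7,8}:5
  |U|=6: {2,3,4,6,7,8}:1  {3,4,5,6,7,8}:6
  |U|=7: {1,2,3,4,6,7,8}:1  {2,3,4,5,6,7,8}:7
  start at 0(k): 8
  start at 5(i): 1
sum over floor = 9

9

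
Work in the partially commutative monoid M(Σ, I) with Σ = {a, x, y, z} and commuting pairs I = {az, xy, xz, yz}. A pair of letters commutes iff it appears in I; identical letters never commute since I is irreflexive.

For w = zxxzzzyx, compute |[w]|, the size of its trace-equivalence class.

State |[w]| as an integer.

#0=z has no predecessor
#1=x has no predecessor
#2=x depends on [1:x]
#3=z depends on [0:z]
#4=z depends on [3:z]
#5=z depends on [4:z]
#6=y has no predecessor
#7=x depends on [2:x]
sources: [0:z, 1:x, 6:y]
N(rest) = Σ N(rest − s) over sources s of rest; N(one piece) = 1:
  size 1 → [5]=1  [6]=1  [7]=1
  size 2 → [2,7]=1  [4,5]=1  [5,6]=2  [5,7]=2  [6,7]=2
  size 3 → [1,2,7]=1  [2,5,7]=3  [2,6,7]=3  [3,4,5]=1  [4,5,6]=3  [4,5,7]=3  [5,6,7]=6
  size 4 → [0,3,4,5]=1  [1,2,5,7]=4  [1,2,6,7]=4  [2,4,5,7]=6  [2,5,6,7]=12  [3,4,5,6]=4  [3,4,5,7]=4  [4,5,6,7]=12
  size 5 → [0,3,4,5,6]=5  [0,3,4,5,7]=5  [1,2,4,5,7]=10  [1,2,5,6,7]=20  [2,3,4,5,7]=10  [2,4,5,6,7]=30  [3,4,5,6,7]=20
  size 6 → [0,2,3,4,5,7]=15  [0,3,4,5,6,7]=30  [1,2,3,4,5,7]=20  [1,2,4,5,6,7]=60  [2,3,4,5,6,7]=60
  first=0(z) contributes 140
  first=1(x) contributes 105
  first=6(y) contributes 35
|[w]| = 280

280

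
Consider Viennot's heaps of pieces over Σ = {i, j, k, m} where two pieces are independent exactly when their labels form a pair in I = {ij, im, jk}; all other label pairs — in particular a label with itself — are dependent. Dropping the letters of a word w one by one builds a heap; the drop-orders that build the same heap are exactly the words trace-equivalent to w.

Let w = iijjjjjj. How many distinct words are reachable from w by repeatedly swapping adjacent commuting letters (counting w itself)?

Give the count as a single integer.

drop 0:i onto floor
drop 1:i onto {0:i}
drop 2:j onto floor
drop 3:j onto {2:j}
drop 4:j onto {3:j}
drop 5:j onto {4:j}
drop 6:j onto {5:j}
drop 7:j onto {6:j}
ground layer = {0:i, 2:j}
drop-orders for the pieces not yet dropped (sum over which currently-grounded one goes next):
  1 to go: {1} 1  {7} 1
  2 to go: {0,1} 1  {1,7} 2  {6,7} 1
  3 to go: {0,1,7} 3  {1,6,7} 3  {5,6,7} 1
  4 to go: {0,1,6,7} 6  {1,5,6,7} 4  {4,5,6,7} 1
  5 to go: {0,1,5,6,7} 10  {1,4,5,6,7} 5  {3,4,5,6,7} 1
  6 to go: {0,1,4,5,6,7} 15  {1,3,4,5,6,7} 6  {2,3,4,5,6,7} 1
  if 0:i drops first: 7 orders
  if 2:j drops first: 21 orders
heap linearizations: 28

28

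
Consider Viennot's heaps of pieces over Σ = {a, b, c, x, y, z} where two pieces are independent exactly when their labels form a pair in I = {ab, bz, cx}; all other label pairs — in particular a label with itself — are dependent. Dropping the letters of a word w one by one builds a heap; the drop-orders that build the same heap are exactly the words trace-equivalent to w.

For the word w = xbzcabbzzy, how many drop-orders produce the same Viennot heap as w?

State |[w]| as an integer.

piece 0:x — minimal
piece 1:b rests on {0:x}
piece 2:z rests on {0:x}
piece 3:c rests on {1:b, 2:z}
piece 4:a rests on {3:c}
piece 5:b rests on {3:c}
piece 6:b rests on {5:b}
piece 7:z rests on {4:a}
piece 8:z rests on {7:z}
piece 9:y rests on {6:b, 8:z}
minimal pieces: {0:x}
ways to finish when only these pieces remain (= sum over removing one remaining piece with nothing left below it):
  1 left: {9}→1
  2 left: {6,9}→1  {8,9}→1
  3 left: {5,6,9}→1  {6,8,9}→2  {7,8,9}→1
  4 left: {4,7,8,9}→1  {5,6,8,9}→3  {6,7,8,9}→3
  5 left: {4,6,7,8,9}→4  {5,6,7,8,9}→6
  6 left: {4,5,6,7,8,9}→10
  7 left: {3,4,5,6,7,8,9}→10
  8 left: {1,3,4,5,6,7,8,9}→10  {2,3,4,5,6,7,8,9}→10
  placing 0:x first → 20 extensions

20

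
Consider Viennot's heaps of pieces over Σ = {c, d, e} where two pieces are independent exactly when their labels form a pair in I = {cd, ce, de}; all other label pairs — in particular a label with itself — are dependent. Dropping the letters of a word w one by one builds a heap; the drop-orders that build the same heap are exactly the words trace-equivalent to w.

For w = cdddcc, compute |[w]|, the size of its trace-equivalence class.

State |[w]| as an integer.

20

piece 0:c — minimal
piece 1:d — minimal
piece 2:d rests on {1:d}
piece 3:d rests on {2:d}
piece 4:c rests on {0:c}
piece 5:c rests on {4:c}
minimal pieces: {0:c, 1:d}
ways to finish when only these pieces remain (= sum over removing one remaining piece with nothing left below it):
  1 left: {3}→1  {5}→1
  2 left: {2,3}→1  {3,5}→2  {4,5}→1
  3 left: {0,4,5}→1  {1,2,3}→1  {2,3,5}→3  {3,4,5}→3
  4 left: {0,3,4,5}→4  {1,2,3,5}→4  {2,3,4,5}→6
  placing 0:c first → 10 extensions
  placing 1:d first → 10 extensions
total linear extensions = 20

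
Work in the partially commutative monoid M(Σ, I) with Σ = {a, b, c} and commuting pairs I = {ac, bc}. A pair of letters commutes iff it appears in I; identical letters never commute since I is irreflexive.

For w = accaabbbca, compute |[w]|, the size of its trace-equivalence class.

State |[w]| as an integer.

drop 0:a onto floor
drop 1:c onto floor
drop 2:c onto {1:c}
drop 3:a onto {0:a}
drop 4:a onto {3:a}
drop 5:b onto {4:a}
drop 6:b onto {5:b}
drop 7:b onto {6:b}
drop 8:c onto {2:c}
drop 9:a onto {7:b}
ground layer = {0:a, 1:c}
drop-orders for the pieces not yet dropped (sum over which currently-grounded one goes next):
  1 to go: {8} 1  {9} 1
  2 to go: {2,8} 1  {7,9} 1  {8,9} 2
  3 to go: {1,2,8} 1  {2,8,9} 3  {6,7,9} 1  {7,8,9} 3
  4 to go: {1,2,8,9} 4  {2,7,8,9} 6  {5,6,7,9} 1  {6,7,8,9} 4
  5 to go: {1,2,7,8,9} 10  {2,6,7,8,9} 10  {4,5,6,7,9} 1  {5,6,7,8,9} 5
  6 to go: {1,2,6,7,8,9} 20  {2,5,6,7,8,9} 15  {3,4,5,6,7,9} 1  {4,5,6,7,8,9} 6
  7 to go: {0,3,4,5,6,7,9} 1  {1,2,5,6,7,8,9} 35  {2,4,5,6,7,8,9} 21  {3,4,5,6,7,8,9} 7
  8 to go: {0,3,4,5,6,7,8,9} 8  {1,2,4,5,6,7,8,9} 56  {2,3,4,5,6,7,8,9} 28
  if 0:a drops first: 84 orders
  if 1:c drops first: 36 orders
heap linearizations: 120

120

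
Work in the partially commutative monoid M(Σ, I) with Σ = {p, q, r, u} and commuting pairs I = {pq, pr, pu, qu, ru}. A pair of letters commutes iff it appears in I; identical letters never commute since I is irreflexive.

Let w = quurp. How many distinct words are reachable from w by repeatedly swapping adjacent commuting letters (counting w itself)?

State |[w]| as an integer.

30

piece 0:q — minimal
piece 1:u — minimal
piece 2:u rests on {1:u}
piece 3:r rests on {0:q}
piece 4:p — minimal
minimal pieces: {0:q, 1:u, 4:p}
ways to finish when only these pieces remain (= sum over removing one remaining piece with nothing left below it):
  1 left: {2}→1  {3}→1  {4}→1
  2 left: {0,3}→1  {1,2}→1  {2,3}→2  {2,4}→2  {3,4}→2
  3 left: {0,2,3}→3  {0,3,4}→3  {1,2,3}→3  {1,2,4}→3  {2,3,4}→6
  placing 0:q first → 12 extensions
  placing 1:u first → 12 extensions
  placing 4:p first → 6 extensions
total linear extensions = 30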